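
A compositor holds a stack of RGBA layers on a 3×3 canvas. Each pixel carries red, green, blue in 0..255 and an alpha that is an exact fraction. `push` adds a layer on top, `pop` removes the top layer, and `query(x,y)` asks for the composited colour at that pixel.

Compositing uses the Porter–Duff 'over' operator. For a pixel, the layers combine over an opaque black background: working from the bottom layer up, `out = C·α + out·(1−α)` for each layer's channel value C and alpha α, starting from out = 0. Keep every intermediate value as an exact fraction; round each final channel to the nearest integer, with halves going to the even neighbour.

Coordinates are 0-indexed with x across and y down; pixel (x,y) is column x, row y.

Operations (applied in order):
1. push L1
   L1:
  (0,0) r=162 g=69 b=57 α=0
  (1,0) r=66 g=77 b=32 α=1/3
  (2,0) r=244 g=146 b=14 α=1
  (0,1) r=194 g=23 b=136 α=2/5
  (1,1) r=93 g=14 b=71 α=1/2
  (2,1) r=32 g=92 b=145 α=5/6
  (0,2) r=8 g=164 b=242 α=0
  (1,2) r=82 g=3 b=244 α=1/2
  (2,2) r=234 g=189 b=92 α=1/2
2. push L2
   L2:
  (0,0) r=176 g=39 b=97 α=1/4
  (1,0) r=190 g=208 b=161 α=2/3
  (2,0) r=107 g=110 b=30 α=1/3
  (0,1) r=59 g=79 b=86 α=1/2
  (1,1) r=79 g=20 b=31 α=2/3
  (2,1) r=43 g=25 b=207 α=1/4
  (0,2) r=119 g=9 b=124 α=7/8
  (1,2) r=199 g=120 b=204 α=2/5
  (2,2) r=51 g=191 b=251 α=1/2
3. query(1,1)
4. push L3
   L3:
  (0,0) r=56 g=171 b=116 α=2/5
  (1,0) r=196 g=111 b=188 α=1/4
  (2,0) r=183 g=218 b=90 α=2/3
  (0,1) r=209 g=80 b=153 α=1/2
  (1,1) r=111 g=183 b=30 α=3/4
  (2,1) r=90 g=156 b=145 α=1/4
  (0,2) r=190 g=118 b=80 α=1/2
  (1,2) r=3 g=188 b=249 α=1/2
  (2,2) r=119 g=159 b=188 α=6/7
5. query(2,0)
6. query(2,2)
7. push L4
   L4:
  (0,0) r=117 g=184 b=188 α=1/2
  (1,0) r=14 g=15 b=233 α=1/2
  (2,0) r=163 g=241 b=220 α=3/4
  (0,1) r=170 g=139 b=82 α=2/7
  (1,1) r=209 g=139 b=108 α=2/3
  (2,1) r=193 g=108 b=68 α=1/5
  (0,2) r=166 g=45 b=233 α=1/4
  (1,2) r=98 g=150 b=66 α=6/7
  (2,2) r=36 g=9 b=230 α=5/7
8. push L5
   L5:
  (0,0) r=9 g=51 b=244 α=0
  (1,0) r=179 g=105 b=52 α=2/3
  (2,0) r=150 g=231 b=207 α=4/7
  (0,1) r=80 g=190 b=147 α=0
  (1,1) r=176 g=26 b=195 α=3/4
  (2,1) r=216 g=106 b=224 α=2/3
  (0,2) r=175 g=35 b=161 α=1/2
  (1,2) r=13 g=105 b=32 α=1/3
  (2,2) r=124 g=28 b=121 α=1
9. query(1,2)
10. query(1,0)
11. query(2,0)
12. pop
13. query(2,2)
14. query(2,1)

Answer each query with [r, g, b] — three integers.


(1,1) stack=L1,L2; from [0,0,0]:
after L1 α=1/2: [93/2, 7, 71/2]
after L2 α=2/3: [409/6, 47/3, 65/2]
rounded: [68, 16, 32]

(2,0) stack=L1,L2,L3; from [0,0,0]:
L1 α=1: [244, 146, 14]
L2 α=1/3: [595/3, 134, 58/3]
L3 α=2/3: [1693/9, 190, 598/9]
= [188, 190, 66]

query (2,2) [L1,L2,L3] — begin 0,0,0
L1 α=1/2: [117, 189/2, 46]
L2 α=1/2: [84, 571/4, 297/2]
L3 α=6/7: [114, 4387/28, 2553/14]
→ [114, 157, 182]

at x=1,y=2 over L1,L2,L3,L4,L5:
+L1 (α=1/2) → [41, 3/2, 122]
+L2 (α=2/5) → [521/5, 489/10, 774/5]
+L3 (α=1/2) → [268/5, 2369/20, 2019/10]
+L4 (α=6/7) → [3208/35, 20369/140, 5979/70]
+L5 (α=1/3) → [6871/105, 27719/210, 7099/105]
rounded: [65, 132, 68]

query (1,0) [L1,L2,L3,L4,L5] — begin 0,0,0
+L1 (α=1/3) → [22, 77/3, 32/3]
+L2 (α=2/3) → [134, 1325/9, 998/9]
+L3 (α=1/4) → [299/2, 829/6, 781/6]
+L4 (α=1/2) → [327/4, 919/12, 2179/12]
+L5 (α=2/3) → [1759/12, 3439/36, 3427/36]
rounded: [147, 96, 95]

(2,0) stack=L1,L2,L3,L4,L5; from [0,0,0]:
+L1 (α=1) → [244, 146, 14]
+L2 (α=1/3) → [595/3, 134, 58/3]
+L3 (α=2/3) → [1693/9, 190, 598/9]
+L4 (α=3/4) → [3047/18, 913/4, 3269/18]
+L5 (α=4/7) → [6647/42, 6435/28, 8237/42]
= [158, 230, 196]

query (2,2) [L1,L2,L3,L4] — begin 0,0,0
+L1 (α=1/2) → [117, 189/2, 46]
+L2 (α=1/2) → [84, 571/4, 297/2]
+L3 (α=6/7) → [114, 4387/28, 2553/14]
+L4 (α=5/7) → [408/7, 5017/98, 10603/49]
= [58, 51, 216]

at x=2,y=1 over L1,L2,L3,L4:
+L1 (α=5/6) → [80/3, 230/3, 725/6]
+L2 (α=1/4) → [123/4, 255/4, 1139/8]
+L3 (α=1/4) → [729/16, 1389/16, 4577/32]
+L4 (α=1/5) → [1501/20, 1821/20, 5121/40]
rounded: [75, 91, 128]


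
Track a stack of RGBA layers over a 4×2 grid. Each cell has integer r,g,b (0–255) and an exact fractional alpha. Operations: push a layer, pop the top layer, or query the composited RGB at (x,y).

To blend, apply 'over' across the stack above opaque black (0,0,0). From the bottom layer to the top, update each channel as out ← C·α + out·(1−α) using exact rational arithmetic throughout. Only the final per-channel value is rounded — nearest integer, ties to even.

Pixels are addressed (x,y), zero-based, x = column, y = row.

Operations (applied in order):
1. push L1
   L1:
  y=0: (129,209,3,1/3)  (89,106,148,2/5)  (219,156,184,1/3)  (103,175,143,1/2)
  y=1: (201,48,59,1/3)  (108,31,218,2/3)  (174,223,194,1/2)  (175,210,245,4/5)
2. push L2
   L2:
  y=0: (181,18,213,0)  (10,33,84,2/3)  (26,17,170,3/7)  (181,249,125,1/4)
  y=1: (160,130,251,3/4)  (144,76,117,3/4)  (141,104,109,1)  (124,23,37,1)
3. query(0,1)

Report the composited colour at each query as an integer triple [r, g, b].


(0,1) stack=L1,L2; from [0,0,0]:
L1 α=1/3: [67, 16, 59/3]
L2 α=3/4: [547/4, 203/2, 1159/6]
→ [137, 102, 193]


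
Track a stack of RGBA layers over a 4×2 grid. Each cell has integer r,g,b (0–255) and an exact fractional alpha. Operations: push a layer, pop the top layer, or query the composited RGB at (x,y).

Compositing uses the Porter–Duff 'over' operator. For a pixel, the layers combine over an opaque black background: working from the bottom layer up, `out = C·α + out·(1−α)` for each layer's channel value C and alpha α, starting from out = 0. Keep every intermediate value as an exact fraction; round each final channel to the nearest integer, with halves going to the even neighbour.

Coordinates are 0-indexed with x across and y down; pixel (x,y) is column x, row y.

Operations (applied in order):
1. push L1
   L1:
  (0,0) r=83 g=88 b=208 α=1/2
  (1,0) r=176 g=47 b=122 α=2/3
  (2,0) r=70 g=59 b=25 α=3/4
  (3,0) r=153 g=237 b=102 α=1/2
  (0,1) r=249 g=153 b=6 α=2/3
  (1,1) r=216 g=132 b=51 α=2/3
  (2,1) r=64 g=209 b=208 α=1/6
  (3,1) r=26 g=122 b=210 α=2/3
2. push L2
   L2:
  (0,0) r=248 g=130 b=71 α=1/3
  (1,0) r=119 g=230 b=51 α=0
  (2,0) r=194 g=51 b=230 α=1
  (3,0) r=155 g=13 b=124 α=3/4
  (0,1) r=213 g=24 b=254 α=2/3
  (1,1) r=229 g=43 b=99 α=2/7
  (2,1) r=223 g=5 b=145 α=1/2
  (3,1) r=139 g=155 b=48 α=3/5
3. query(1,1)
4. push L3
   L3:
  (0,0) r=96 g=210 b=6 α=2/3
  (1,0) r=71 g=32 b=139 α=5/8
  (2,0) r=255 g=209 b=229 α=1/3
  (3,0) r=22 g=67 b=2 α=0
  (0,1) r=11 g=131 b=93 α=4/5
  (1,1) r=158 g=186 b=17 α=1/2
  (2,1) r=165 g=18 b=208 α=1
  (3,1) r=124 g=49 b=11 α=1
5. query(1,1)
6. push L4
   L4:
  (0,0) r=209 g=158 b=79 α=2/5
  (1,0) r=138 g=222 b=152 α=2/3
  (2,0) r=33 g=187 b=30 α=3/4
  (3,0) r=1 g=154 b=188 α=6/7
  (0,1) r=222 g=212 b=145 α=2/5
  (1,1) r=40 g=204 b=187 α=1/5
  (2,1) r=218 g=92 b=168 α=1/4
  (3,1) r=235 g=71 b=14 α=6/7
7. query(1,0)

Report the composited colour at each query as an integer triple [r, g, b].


query (1,1) [L1,L2] — begin 0,0,0
L1 α=2/3: [144, 88, 34]
L2 α=2/7: [1178/7, 526/7, 368/7]
→ [168, 75, 53]

query (1,1) [L1,L2,L3] — begin 0,0,0
L1 α=2/3: [144, 88, 34]
L2 α=2/7: [1178/7, 526/7, 368/7]
L3 α=1/2: [1142/7, 914/7, 487/14]
→ [163, 131, 35]

(1,0) stack=L1,L2,L3,L4; from [0,0,0]:
+L1 (α=2/3) → [352/3, 94/3, 244/3]
+L2 (α=0) → [352/3, 94/3, 244/3]
+L3 (α=5/8) → [707/8, 127/4, 939/8]
+L4 (α=2/3) → [2915/24, 1903/12, 3371/24]
→ [121, 159, 140]


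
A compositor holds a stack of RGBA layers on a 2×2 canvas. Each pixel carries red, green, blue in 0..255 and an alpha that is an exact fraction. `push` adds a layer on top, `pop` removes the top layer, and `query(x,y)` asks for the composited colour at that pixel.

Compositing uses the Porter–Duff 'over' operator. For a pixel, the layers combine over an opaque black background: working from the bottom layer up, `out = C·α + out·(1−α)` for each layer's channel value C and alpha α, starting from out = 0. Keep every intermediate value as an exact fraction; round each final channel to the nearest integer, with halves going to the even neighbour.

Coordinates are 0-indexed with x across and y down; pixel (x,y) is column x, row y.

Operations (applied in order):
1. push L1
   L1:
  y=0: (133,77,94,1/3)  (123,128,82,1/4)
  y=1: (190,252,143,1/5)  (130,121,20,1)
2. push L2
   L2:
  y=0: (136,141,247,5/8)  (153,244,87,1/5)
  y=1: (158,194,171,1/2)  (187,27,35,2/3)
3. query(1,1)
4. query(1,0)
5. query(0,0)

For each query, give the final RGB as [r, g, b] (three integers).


query (1,1) [L1,L2] — begin 0,0,0
after L1 α=1: [130, 121, 20]
after L2 α=2/3: [168, 175/3, 30]
rounded: [168, 58, 30]

query (1,0) [L1,L2] — begin 0,0,0
+L1 (α=1/4) → [123/4, 32, 41/2]
+L2 (α=1/5) → [276/5, 372/5, 169/5]
rounded: [55, 74, 34]

at x=0,y=0 over L1,L2:
after L1 α=1/3: [133/3, 77/3, 94/3]
after L2 α=5/8: [813/8, 391/4, 1329/8]
→ [102, 98, 166]


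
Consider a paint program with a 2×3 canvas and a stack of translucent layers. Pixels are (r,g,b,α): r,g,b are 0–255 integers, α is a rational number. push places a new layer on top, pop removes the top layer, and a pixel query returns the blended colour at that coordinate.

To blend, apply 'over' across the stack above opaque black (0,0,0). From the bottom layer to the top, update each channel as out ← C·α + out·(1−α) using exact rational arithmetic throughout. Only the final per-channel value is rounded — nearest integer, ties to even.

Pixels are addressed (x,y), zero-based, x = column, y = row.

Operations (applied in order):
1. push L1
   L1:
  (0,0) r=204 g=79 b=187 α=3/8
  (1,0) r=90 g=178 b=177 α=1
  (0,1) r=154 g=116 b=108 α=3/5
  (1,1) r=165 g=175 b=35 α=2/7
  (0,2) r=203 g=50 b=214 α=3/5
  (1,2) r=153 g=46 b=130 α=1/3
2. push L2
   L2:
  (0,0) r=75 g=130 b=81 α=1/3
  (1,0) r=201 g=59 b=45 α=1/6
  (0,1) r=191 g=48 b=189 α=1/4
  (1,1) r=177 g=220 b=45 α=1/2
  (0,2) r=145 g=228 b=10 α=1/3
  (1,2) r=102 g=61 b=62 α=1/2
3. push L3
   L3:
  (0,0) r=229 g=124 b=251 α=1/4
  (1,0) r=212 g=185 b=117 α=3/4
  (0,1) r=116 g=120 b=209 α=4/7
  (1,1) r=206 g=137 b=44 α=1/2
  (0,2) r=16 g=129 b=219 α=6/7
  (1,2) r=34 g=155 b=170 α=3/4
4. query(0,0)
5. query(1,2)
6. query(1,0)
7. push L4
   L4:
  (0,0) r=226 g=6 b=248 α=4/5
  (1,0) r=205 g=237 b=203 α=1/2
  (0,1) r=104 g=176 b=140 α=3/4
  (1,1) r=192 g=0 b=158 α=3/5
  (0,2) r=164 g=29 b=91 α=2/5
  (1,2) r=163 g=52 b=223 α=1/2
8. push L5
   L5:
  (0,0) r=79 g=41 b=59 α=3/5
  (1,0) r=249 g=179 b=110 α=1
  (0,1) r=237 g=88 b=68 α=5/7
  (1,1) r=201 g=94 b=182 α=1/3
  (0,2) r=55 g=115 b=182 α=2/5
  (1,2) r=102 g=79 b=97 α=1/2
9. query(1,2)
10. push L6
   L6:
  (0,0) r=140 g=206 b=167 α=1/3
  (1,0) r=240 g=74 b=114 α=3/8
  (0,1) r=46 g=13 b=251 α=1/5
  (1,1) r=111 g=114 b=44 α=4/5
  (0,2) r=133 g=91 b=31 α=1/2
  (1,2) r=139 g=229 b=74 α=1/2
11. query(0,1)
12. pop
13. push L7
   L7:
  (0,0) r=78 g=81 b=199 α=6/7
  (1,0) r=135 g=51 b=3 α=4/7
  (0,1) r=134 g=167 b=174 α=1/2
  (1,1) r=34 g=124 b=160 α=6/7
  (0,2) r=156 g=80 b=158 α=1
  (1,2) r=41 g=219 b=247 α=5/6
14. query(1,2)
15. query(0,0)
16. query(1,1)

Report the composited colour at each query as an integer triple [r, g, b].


query (0,0) [L1,L2,L3] — begin 0,0,0
L1 α=3/8: [153/2, 237/8, 561/8]
L2 α=1/3: [76, 757/12, 295/4]
L3 α=1/4: [457/4, 1253/16, 1889/16]
→ [114, 78, 118]

query (1,2) [L1,L2,L3] — begin 0,0,0
+L1 (α=1/3) → [51, 46/3, 130/3]
+L2 (α=1/2) → [153/2, 229/6, 158/3]
+L3 (α=3/4) → [357/8, 3019/24, 422/3]
rounded: [45, 126, 141]

(1,0) stack=L1,L2,L3; from [0,0,0]:
after L1 α=1: [90, 178, 177]
after L2 α=1/6: [217/2, 949/6, 155]
after L3 α=3/4: [1489/8, 4279/24, 253/2]
rounded: [186, 178, 126]

(1,2) stack=L1,L2,L3,L4,L5; from [0,0,0]:
L1 α=1/3: [51, 46/3, 130/3]
L2 α=1/2: [153/2, 229/6, 158/3]
L3 α=3/4: [357/8, 3019/24, 422/3]
L4 α=1/2: [1661/16, 4267/48, 1091/6]
L5 α=1/2: [3293/32, 8059/96, 1673/12]
= [103, 84, 139]

(0,1) stack=L1,L2,L3,L4,L5,L6; from [0,0,0]:
after L1 α=3/5: [462/5, 348/5, 324/5]
after L2 α=1/4: [2341/20, 321/5, 1917/20]
after L3 α=4/7: [2329/20, 3363/35, 22471/140]
after L4 α=3/4: [8569/80, 21843/140, 81271/560]
after L5 α=5/7: [55969/280, 52643/490, 176471/1960]
after L6 α=1/5: [59189/350, 108471/1225, 299461/2450]
= [169, 89, 122]

query (1,2) [L1,L2,L3,L4,L5,L7] — begin 0,0,0
after L1 α=1/3: [51, 46/3, 130/3]
after L2 α=1/2: [153/2, 229/6, 158/3]
after L3 α=3/4: [357/8, 3019/24, 422/3]
after L4 α=1/2: [1661/16, 4267/48, 1091/6]
after L5 α=1/2: [3293/32, 8059/96, 1673/12]
after L7 α=5/6: [9853/192, 113179/576, 16493/72]
= [51, 196, 229]

query (0,0) [L1,L2,L3,L4,L5,L7] — begin 0,0,0
L1 α=3/8: [153/2, 237/8, 561/8]
L2 α=1/3: [76, 757/12, 295/4]
L3 α=1/4: [457/4, 1253/16, 1889/16]
L4 α=4/5: [4073/20, 1637/80, 17761/80]
L5 α=3/5: [6443/50, 6557/200, 24841/200]
L7 α=6/7: [29843/350, 103757/1400, 37663/200]
rounded: [85, 74, 188]

at x=1,y=1 over L1,L2,L3,L4,L5,L7:
L1 α=2/7: [330/7, 50, 10]
L2 α=1/2: [1569/14, 135, 55/2]
L3 α=1/2: [4453/28, 136, 143/4]
L4 α=3/5: [12517/70, 272/5, 1091/10]
L5 α=1/3: [19552/105, 338/5, 667/5]
L7 α=6/7: [40972/735, 4058/35, 781/5]
→ [56, 116, 156]


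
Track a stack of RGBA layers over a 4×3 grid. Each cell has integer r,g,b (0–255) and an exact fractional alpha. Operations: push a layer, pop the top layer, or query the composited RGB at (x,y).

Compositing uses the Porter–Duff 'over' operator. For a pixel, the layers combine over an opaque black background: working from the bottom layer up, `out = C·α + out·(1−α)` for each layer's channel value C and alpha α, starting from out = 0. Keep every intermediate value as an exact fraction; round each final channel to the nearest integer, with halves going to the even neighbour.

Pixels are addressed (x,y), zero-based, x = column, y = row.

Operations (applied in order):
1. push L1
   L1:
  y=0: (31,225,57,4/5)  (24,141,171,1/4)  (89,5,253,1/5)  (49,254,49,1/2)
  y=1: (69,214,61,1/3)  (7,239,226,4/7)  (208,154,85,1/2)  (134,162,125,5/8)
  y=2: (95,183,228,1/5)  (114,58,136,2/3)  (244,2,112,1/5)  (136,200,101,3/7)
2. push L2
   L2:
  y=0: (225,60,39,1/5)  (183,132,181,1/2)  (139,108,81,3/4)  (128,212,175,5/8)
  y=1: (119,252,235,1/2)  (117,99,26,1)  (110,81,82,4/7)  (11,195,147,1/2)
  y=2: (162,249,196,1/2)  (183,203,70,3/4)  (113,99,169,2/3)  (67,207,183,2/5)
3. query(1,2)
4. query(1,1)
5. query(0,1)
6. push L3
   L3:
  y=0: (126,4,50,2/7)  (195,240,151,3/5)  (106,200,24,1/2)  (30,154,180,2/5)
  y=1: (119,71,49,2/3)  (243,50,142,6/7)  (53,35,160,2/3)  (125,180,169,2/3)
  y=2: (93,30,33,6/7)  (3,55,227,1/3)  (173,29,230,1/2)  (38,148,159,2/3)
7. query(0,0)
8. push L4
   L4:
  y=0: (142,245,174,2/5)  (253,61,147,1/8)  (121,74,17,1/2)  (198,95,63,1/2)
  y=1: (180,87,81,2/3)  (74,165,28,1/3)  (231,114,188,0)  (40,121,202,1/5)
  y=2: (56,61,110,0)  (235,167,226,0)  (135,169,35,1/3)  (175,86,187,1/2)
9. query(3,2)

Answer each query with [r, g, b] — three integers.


query (1,2) [L1,L2] — begin 0,0,0
+L1 (α=2/3) → [76, 116/3, 272/3]
+L2 (α=3/4) → [625/4, 1943/12, 451/6]
rounded: [156, 162, 75]

query (1,1) [L1,L2] — begin 0,0,0
+L1 (α=4/7) → [4, 956/7, 904/7]
+L2 (α=1) → [117, 99, 26]
→ [117, 99, 26]

at x=0,y=1 over L1,L2:
+L1 (α=1/3) → [23, 214/3, 61/3]
+L2 (α=1/2) → [71, 485/3, 383/3]
= [71, 162, 128]

(0,0) stack=L1,L2,L3; from [0,0,0]:
L1 α=4/5: [124/5, 180, 228/5]
L2 α=1/5: [1621/25, 156, 1107/25]
L3 α=2/7: [2881/35, 788/7, 1607/35]
= [82, 113, 46]

(3,2) stack=L1,L2,L3,L4; from [0,0,0]:
+L1 (α=3/7) → [408/7, 600/7, 303/7]
+L2 (α=2/5) → [2162/35, 4698/35, 3471/35]
+L3 (α=2/3) → [4822/105, 15058/105, 4867/35]
+L4 (α=1/2) → [23197/210, 12044/105, 5706/35]
→ [110, 115, 163]


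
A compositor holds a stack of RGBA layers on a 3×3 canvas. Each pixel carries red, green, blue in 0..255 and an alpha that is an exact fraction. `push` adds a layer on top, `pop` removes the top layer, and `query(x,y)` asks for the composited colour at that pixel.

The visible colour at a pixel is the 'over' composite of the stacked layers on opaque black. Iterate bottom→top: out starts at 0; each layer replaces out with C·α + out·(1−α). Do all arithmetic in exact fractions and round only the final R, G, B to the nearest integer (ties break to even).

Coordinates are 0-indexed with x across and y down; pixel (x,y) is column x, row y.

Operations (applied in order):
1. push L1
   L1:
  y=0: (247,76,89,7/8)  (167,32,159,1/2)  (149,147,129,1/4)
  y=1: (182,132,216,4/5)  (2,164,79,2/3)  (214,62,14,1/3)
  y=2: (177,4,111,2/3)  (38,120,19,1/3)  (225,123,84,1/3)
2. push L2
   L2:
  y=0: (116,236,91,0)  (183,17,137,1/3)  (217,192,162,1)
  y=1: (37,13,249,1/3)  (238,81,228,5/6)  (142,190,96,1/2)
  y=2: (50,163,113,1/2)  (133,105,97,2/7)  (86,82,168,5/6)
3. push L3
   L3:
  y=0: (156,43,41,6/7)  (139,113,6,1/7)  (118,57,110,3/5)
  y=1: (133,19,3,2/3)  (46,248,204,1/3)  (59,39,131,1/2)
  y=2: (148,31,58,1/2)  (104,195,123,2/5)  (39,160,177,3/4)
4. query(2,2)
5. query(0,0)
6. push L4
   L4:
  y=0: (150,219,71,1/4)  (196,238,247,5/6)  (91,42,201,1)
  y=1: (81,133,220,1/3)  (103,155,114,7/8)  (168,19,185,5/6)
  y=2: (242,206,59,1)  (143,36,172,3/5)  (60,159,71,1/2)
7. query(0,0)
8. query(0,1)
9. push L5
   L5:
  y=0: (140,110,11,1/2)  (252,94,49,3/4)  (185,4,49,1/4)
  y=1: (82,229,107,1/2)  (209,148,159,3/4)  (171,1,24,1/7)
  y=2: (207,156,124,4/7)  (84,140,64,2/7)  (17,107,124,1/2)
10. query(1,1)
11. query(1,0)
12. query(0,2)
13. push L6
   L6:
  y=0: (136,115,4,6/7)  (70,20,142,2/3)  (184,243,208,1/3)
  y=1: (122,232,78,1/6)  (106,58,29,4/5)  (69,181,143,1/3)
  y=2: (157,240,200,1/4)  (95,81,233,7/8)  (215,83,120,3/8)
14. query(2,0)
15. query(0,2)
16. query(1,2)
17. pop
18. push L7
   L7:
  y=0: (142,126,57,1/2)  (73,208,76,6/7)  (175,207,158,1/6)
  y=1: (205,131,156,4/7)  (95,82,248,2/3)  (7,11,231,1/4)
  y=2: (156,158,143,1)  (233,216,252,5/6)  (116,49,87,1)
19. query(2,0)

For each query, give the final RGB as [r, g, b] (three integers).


(2,2) stack=L1,L2,L3; from [0,0,0]:
L1 α=1/3: [75, 41, 28]
L2 α=5/6: [505/6, 451/6, 434/3]
L3 α=3/4: [1207/24, 3331/24, 2027/12]
rounded: [50, 139, 169]

(0,0) stack=L1,L2,L3; from [0,0,0]:
L1 α=7/8: [1729/8, 133/2, 623/8]
L2 α=0: [1729/8, 133/2, 623/8]
L3 α=6/7: [9217/56, 649/14, 2591/56]
→ [165, 46, 46]

(0,0) stack=L1,L2,L3,L4; from [0,0,0]:
L1 α=7/8: [1729/8, 133/2, 623/8]
L2 α=0: [1729/8, 133/2, 623/8]
L3 α=6/7: [9217/56, 649/14, 2591/56]
L4 α=1/4: [36051/224, 5013/56, 11749/224]
→ [161, 90, 52]

(0,1) stack=L1,L2,L3,L4; from [0,0,0]:
L1 α=4/5: [728/5, 528/5, 864/5]
L2 α=1/3: [547/5, 1121/15, 991/5]
L3 α=2/3: [1877/15, 1691/45, 1021/15]
L4 α=1/3: [4969/45, 9367/135, 5342/45]
rounded: [110, 69, 119]

query (1,1) [L1,L2,L3,L4,L5] — begin 0,0,0
L1 α=2/3: [4/3, 328/3, 158/3]
L2 α=5/6: [1787/9, 1543/18, 1789/9]
L3 α=1/3: [3988/27, 3775/27, 5414/27]
L4 α=7/8: [23455/216, 16535/108, 3370/27]
L5 α=3/4: [158887/864, 64487/432, 16249/108]
→ [184, 149, 150]

query (1,0) [L1,L2,L3,L4,L5] — begin 0,0,0
after L1 α=1/2: [167/2, 16, 159/2]
after L2 α=1/3: [350/3, 49/3, 296/3]
after L3 α=1/7: [839/7, 211/7, 598/7]
after L4 α=5/6: [7699/42, 2847/14, 3081/14]
after L5 α=3/4: [39451/168, 6795/56, 5139/56]
rounded: [235, 121, 92]

query (0,2) [L1,L2,L3,L4,L5] — begin 0,0,0
+L1 (α=2/3) → [118, 8/3, 74]
+L2 (α=1/2) → [84, 497/6, 187/2]
+L3 (α=1/2) → [116, 683/12, 303/4]
+L4 (α=1) → [242, 206, 59]
+L5 (α=4/7) → [222, 1242/7, 673/7]
= [222, 177, 96]

at x=2,y=0 over L1,L2,L3,L4,L5,L6:
after L1 α=1/4: [149/4, 147/4, 129/4]
after L2 α=1: [217, 192, 162]
after L3 α=3/5: [788/5, 111, 654/5]
after L4 α=1: [91, 42, 201]
after L5 α=1/4: [229/2, 65/2, 163]
after L6 α=1/3: [413/3, 308/3, 178]
rounded: [138, 103, 178]

(0,2) stack=L1,L2,L3,L4,L5,L6; from [0,0,0]:
L1 α=2/3: [118, 8/3, 74]
L2 α=1/2: [84, 497/6, 187/2]
L3 α=1/2: [116, 683/12, 303/4]
L4 α=1: [242, 206, 59]
L5 α=4/7: [222, 1242/7, 673/7]
L6 α=1/4: [823/4, 2703/14, 3419/28]
→ [206, 193, 122]

query (1,2) [L1,L2,L3,L4,L5,L6] — begin 0,0,0
after L1 α=1/3: [38/3, 40, 19/3]
after L2 α=2/7: [988/21, 410/7, 677/21]
after L3 α=2/5: [2444/35, 792/7, 2399/35]
after L4 α=3/5: [19903/175, 468/7, 22858/175]
after L5 α=2/7: [25783/245, 4300/49, 27338/245]
after L6 α=7/8: [47177/490, 32083/392, 426933/1960]
→ [96, 82, 218]

at x=2,y=0 over L1,L2,L3,L4,L5,L7:
L1 α=1/4: [149/4, 147/4, 129/4]
L2 α=1: [217, 192, 162]
L3 α=3/5: [788/5, 111, 654/5]
L4 α=1: [91, 42, 201]
L5 α=1/4: [229/2, 65/2, 163]
L7 α=1/6: [1495/12, 739/12, 973/6]
rounded: [125, 62, 162]


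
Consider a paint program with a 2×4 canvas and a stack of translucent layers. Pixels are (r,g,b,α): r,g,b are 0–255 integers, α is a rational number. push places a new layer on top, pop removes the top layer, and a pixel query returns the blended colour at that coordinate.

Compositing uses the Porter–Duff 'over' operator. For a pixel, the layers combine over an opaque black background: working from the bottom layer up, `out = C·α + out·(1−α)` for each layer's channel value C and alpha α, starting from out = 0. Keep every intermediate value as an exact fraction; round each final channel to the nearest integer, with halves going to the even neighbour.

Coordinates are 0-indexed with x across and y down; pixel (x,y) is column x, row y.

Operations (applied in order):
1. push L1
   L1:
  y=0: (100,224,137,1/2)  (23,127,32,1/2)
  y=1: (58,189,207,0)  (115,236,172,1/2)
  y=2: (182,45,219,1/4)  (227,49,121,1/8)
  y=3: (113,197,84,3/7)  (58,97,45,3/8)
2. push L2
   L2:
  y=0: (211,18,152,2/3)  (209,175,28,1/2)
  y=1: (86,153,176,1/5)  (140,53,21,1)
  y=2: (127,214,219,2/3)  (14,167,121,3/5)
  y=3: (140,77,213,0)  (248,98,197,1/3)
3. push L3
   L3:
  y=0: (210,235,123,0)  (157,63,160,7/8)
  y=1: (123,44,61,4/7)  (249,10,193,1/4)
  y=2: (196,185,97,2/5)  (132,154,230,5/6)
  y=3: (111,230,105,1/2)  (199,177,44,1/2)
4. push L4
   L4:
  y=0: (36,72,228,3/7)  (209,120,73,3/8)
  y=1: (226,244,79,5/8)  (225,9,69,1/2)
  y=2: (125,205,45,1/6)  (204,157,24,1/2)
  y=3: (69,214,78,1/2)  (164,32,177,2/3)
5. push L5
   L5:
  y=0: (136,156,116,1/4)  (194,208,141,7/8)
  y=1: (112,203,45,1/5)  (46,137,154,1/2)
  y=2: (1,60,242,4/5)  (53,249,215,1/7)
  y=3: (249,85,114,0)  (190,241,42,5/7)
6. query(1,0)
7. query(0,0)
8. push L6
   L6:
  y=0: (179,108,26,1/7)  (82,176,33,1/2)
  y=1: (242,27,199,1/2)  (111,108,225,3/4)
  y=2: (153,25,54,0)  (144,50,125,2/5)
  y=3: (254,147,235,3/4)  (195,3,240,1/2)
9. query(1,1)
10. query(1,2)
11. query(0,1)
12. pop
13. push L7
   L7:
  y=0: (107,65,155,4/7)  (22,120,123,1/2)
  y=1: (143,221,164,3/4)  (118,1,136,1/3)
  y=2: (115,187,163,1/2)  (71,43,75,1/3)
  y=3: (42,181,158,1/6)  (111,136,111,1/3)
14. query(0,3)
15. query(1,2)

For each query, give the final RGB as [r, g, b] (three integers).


at x=1,y=0 over L1,L2,L3,L4,L5:
after L1 α=1/2: [23/2, 127/2, 16]
after L2 α=1/2: [441/4, 477/4, 22]
after L3 α=7/8: [4837/32, 2241/32, 571/4]
after L4 α=3/8: [44249/256, 22725/256, 3731/32]
after L5 α=7/8: [391897/2048, 395461/2048, 35315/256]
→ [191, 193, 138]

(0,0) stack=L1,L2,L3,L4,L5; from [0,0,0]:
+L1 (α=1/2) → [50, 112, 137/2]
+L2 (α=2/3) → [472/3, 148/3, 745/6]
+L3 (α=0) → [472/3, 148/3, 745/6]
+L4 (α=3/7) → [316/3, 1240/21, 506/3]
+L5 (α=1/4) → [113, 583/7, 311/2]
→ [113, 83, 156]

at x=1,y=1 over L1,L2,L3,L4,L5,L6:
after L1 α=1/2: [115/2, 118, 86]
after L2 α=1: [140, 53, 21]
after L3 α=1/4: [669/4, 169/4, 64]
after L4 α=1/2: [1569/8, 205/8, 133/2]
after L5 α=1/2: [1937/16, 1301/16, 441/4]
after L6 α=3/4: [7265/64, 6485/64, 3141/16]
rounded: [114, 101, 196]

(1,2) stack=L1,L2,L3,L4,L5,L6; from [0,0,0]:
after L1 α=1/8: [227/8, 49/8, 121/8]
after L2 α=3/5: [79/4, 2053/20, 1573/20]
after L3 α=5/6: [2719/24, 17453/120, 8191/40]
after L4 α=1/2: [7615/48, 36293/240, 9151/80]
after L5 α=1/7: [8039/56, 46253/280, 36053/280]
after L6 α=2/5: [8049/56, 166759/1400, 178159/1400]
→ [144, 119, 127]

query (0,1) [L1,L2,L3,L4,L5,L6] — begin 0,0,0
+L1 (α=0) → [0, 0, 0]
+L2 (α=1/5) → [86/5, 153/5, 176/5]
+L3 (α=4/7) → [2718/35, 1339/35, 1748/35]
+L4 (α=5/8) → [5963/35, 46717/280, 19069/280]
+L5 (α=1/5) → [27772/175, 60927/350, 22219/350]
+L6 (α=1/2) → [35061/175, 70377/700, 91869/700]
= [200, 101, 131]

(0,3) stack=L1,L2,L3,L4,L5,L7; from [0,0,0]:
+L1 (α=3/7) → [339/7, 591/7, 36]
+L2 (α=0) → [339/7, 591/7, 36]
+L3 (α=1/2) → [558/7, 2201/14, 141/2]
+L4 (α=1/2) → [1041/14, 5197/28, 297/4]
+L5 (α=0) → [1041/14, 5197/28, 297/4]
+L7 (α=1/6) → [1931/28, 10351/56, 2117/24]
rounded: [69, 185, 88]

at x=1,y=2 over L1,L2,L3,L4,L5,L7:
+L1 (α=1/8) → [227/8, 49/8, 121/8]
+L2 (α=3/5) → [79/4, 2053/20, 1573/20]
+L3 (α=5/6) → [2719/24, 17453/120, 8191/40]
+L4 (α=1/2) → [7615/48, 36293/240, 9151/80]
+L5 (α=1/7) → [8039/56, 46253/280, 36053/280]
+L7 (α=1/3) → [10027/84, 52273/420, 46553/420]
rounded: [119, 124, 111]


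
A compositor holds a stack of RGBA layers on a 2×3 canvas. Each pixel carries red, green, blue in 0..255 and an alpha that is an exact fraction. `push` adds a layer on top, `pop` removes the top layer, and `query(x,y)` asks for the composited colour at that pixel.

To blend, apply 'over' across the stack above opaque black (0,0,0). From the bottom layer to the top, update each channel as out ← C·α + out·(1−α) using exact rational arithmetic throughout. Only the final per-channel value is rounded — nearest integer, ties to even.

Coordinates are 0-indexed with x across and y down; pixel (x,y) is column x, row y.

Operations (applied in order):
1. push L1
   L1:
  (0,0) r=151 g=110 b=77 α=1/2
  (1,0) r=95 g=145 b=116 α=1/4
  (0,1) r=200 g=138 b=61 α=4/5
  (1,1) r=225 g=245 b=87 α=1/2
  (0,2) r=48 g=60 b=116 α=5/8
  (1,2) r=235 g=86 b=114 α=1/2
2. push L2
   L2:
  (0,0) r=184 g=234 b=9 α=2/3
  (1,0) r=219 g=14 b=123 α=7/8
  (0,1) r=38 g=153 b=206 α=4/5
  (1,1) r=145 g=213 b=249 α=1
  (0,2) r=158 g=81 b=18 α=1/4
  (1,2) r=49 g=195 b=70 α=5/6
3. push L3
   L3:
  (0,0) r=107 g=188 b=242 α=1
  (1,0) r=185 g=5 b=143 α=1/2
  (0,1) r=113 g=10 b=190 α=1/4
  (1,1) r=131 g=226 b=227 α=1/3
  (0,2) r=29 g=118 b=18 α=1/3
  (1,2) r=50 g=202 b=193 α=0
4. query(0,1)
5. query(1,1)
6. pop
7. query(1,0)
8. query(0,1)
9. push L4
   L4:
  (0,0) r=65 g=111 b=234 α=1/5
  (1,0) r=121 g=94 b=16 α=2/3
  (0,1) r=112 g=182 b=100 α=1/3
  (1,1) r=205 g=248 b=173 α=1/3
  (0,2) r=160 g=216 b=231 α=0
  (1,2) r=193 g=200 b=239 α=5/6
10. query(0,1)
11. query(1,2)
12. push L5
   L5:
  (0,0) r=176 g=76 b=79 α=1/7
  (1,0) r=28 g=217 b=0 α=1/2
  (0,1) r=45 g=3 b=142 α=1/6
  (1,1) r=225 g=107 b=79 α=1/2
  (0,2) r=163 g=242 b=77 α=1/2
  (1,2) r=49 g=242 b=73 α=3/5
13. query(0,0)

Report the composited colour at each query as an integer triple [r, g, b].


(0,1) stack=L1,L2,L3; from [0,0,0]:
after L1 α=4/5: [160, 552/5, 244/5]
after L2 α=4/5: [312/5, 3612/25, 4364/25]
after L3 α=1/4: [1501/20, 5543/50, 8921/50]
= [75, 111, 178]

at x=1,y=1 over L1,L2,L3:
L1 α=1/2: [225/2, 245/2, 87/2]
L2 α=1: [145, 213, 249]
L3 α=1/3: [421/3, 652/3, 725/3]
rounded: [140, 217, 242]

query (1,0) [L1,L2] — begin 0,0,0
L1 α=1/4: [95/4, 145/4, 29]
L2 α=7/8: [6227/32, 537/32, 445/4]
→ [195, 17, 111]

at x=0,y=1 over L1,L2:
after L1 α=4/5: [160, 552/5, 244/5]
after L2 α=4/5: [312/5, 3612/25, 4364/25]
= [62, 144, 175]

(0,1) stack=L1,L2,L4; from [0,0,0]:
L1 α=4/5: [160, 552/5, 244/5]
L2 α=4/5: [312/5, 3612/25, 4364/25]
L4 α=1/3: [1184/15, 11774/75, 11228/75]
rounded: [79, 157, 150]

(1,2) stack=L1,L2,L4; from [0,0,0]:
after L1 α=1/2: [235/2, 43, 57]
after L2 α=5/6: [725/12, 509/3, 407/6]
after L4 α=5/6: [12305/72, 3509/18, 7577/36]
= [171, 195, 210]

query (0,0) [L1,L2,L4,L5] — begin 0,0,0
after L1 α=1/2: [151/2, 55, 77/2]
after L2 α=2/3: [887/6, 523/3, 113/6]
after L4 α=1/5: [1969/15, 485/3, 928/15]
after L5 α=1/7: [4818/35, 1046/7, 2251/35]
→ [138, 149, 64]


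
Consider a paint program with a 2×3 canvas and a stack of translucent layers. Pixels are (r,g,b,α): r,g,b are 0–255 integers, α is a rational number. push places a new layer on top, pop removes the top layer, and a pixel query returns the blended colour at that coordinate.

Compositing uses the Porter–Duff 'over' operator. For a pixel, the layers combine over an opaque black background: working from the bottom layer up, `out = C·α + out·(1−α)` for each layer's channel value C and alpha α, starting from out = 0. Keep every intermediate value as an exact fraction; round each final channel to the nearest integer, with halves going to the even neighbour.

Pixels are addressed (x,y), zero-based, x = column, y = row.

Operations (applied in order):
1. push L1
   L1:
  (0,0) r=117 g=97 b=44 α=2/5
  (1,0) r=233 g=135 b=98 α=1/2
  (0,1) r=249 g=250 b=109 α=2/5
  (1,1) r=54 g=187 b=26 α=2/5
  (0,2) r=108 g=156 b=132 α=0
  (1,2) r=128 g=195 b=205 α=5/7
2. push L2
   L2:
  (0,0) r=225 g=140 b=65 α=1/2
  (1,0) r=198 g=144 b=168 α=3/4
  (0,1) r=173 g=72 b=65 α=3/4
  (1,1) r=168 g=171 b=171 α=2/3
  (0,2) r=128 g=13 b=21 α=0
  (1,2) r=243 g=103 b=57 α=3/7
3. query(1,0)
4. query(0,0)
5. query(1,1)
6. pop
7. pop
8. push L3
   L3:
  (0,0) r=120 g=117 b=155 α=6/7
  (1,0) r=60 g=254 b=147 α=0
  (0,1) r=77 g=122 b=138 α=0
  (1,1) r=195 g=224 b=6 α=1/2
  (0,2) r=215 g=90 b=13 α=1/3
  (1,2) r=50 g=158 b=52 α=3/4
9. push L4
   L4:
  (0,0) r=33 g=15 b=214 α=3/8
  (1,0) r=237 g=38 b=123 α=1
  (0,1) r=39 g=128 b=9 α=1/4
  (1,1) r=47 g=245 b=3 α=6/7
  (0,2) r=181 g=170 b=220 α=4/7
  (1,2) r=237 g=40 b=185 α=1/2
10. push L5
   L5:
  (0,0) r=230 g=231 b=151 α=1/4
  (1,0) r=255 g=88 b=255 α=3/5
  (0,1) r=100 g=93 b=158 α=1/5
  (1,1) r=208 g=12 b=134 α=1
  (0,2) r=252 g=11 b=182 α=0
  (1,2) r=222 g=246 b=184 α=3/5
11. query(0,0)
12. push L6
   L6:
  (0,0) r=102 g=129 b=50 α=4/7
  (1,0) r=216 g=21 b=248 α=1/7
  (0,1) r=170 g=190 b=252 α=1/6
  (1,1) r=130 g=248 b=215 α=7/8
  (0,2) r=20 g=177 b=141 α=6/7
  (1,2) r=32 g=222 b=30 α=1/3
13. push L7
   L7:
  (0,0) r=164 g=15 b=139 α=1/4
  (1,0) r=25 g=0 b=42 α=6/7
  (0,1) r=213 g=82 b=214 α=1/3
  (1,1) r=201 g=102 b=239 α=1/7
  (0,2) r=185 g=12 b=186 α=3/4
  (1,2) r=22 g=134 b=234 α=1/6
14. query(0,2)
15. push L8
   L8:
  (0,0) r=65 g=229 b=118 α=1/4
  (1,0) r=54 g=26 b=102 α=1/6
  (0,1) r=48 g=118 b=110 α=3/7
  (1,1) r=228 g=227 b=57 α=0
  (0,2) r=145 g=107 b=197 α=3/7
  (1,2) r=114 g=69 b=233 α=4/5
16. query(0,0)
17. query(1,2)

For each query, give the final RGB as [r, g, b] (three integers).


(1,0) stack=L1,L2; from [0,0,0]:
L1 α=1/2: [233/2, 135/2, 49]
L2 α=3/4: [1421/8, 999/8, 553/4]
rounded: [178, 125, 138]

query (0,0) [L1,L2] — begin 0,0,0
L1 α=2/5: [234/5, 194/5, 88/5]
L2 α=1/2: [1359/10, 447/5, 413/10]
→ [136, 89, 41]

at x=1,y=1 over L1,L2:
L1 α=2/5: [108/5, 374/5, 52/5]
L2 α=2/3: [596/5, 2084/15, 1762/15]
rounded: [119, 139, 117]

query (0,0) [L3,L4,L5] — begin 0,0,0
+L3 (α=6/7) → [720/7, 702/7, 930/7]
+L4 (α=3/8) → [4293/56, 3825/56, 1143/7]
+L5 (α=1/4) → [25759/224, 24411/224, 2243/14]
→ [115, 109, 160]

query (0,2) [L3,L4,L5,L6,L7] — begin 0,0,0
L3 α=1/3: [215/3, 30, 13/3]
L4 α=4/7: [939/7, 110, 893/7]
L5 α=0: [939/7, 110, 893/7]
L6 α=6/7: [1779/49, 1172/7, 6815/49]
L7 α=3/4: [14487/98, 356/7, 34157/196]
= [148, 51, 174]

(0,0) stack=L3,L4,L5,L6,L7,L8; from [0,0,0]:
after L3 α=6/7: [720/7, 702/7, 930/7]
after L4 α=3/8: [4293/56, 3825/56, 1143/7]
after L5 α=1/4: [25759/224, 24411/224, 2243/14]
after L6 α=4/7: [168669/1568, 188817/1568, 9529/98]
after L7 α=1/4: [763159/6272, 589971/6272, 42209/392]
after L8 α=1/4: [2697157/25088, 3206201/25088, 172883/1568]
→ [108, 128, 110]

(1,2) stack=L3,L4,L5,L6,L7,L8; from [0,0,0]:
+L3 (α=3/4) → [75/2, 237/2, 39]
+L4 (α=1/2) → [549/4, 317/4, 112]
+L5 (α=3/5) → [1881/10, 1793/10, 776/5]
+L6 (α=1/3) → [2041/15, 2903/15, 1702/15]
+L7 (α=1/6) → [2107/18, 3305/18, 1202/9]
+L8 (α=4/5) → [2063/18, 8273/90, 1918/9]
rounded: [115, 92, 213]


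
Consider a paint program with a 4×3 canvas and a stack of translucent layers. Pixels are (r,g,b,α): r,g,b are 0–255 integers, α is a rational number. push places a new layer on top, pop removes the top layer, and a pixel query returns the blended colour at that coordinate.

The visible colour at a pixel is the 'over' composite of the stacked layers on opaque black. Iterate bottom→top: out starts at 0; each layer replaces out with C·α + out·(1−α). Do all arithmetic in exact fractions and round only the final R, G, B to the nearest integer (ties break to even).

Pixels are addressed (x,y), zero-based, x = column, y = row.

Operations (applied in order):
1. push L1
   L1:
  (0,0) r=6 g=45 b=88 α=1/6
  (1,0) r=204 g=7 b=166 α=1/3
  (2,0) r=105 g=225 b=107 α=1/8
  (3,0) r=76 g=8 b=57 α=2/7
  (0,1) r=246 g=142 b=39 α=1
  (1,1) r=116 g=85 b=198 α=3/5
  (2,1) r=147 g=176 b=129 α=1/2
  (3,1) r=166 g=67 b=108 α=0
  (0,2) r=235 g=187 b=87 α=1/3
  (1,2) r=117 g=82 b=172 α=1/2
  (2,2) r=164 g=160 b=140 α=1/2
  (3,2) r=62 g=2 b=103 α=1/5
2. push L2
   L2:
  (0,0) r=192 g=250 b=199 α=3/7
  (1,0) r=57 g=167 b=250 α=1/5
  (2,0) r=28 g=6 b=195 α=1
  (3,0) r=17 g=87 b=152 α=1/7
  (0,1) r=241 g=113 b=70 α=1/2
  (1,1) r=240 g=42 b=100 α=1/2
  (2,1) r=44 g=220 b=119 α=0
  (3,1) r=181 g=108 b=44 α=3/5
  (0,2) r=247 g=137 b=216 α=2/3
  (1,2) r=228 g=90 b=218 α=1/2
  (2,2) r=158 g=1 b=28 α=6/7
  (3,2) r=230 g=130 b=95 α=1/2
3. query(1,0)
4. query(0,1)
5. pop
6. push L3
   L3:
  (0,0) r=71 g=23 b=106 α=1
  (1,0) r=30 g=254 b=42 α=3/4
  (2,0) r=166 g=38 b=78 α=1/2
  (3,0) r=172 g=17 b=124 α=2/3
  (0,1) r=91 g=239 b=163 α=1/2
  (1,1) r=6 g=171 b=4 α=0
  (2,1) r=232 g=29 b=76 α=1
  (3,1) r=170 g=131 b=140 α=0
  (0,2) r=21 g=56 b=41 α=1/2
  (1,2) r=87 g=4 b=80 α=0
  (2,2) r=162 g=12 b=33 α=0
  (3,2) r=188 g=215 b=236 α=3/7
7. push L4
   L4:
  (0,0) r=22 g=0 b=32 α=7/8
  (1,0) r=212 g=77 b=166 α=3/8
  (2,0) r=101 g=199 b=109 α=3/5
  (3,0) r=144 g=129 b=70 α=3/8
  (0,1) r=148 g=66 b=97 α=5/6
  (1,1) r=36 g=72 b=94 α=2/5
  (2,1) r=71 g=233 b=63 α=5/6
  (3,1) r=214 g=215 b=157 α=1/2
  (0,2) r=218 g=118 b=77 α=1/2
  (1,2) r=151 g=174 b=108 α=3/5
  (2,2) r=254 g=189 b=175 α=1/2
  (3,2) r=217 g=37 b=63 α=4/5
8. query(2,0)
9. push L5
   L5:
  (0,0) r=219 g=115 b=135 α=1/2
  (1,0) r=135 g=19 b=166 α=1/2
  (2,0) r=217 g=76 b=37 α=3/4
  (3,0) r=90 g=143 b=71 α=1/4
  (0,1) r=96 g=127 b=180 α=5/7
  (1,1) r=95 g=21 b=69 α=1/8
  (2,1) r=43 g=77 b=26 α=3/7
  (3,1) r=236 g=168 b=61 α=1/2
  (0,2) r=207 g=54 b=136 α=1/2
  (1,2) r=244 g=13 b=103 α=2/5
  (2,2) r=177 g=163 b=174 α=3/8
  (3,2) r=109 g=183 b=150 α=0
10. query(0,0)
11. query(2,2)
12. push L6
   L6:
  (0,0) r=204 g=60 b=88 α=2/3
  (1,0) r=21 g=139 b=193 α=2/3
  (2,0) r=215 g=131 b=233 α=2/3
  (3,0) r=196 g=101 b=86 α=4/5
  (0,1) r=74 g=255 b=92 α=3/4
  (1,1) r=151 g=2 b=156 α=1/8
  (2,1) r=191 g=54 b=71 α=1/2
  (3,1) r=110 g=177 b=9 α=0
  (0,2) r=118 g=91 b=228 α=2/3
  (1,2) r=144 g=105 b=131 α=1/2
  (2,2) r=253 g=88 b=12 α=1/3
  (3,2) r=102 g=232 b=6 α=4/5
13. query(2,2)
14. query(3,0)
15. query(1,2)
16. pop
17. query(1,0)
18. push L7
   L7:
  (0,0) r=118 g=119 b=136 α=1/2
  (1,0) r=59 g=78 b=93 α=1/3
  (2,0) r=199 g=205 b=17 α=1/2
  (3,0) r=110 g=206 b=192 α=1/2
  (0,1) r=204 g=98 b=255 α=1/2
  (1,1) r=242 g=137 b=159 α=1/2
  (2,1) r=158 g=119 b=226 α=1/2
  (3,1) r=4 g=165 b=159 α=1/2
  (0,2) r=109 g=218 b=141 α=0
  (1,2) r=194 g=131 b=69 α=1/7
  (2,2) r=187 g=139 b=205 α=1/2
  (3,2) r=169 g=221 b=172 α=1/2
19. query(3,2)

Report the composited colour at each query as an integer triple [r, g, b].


at x=1,y=0 over L1,L2:
after L1 α=1/3: [68, 7/3, 166/3]
after L2 α=1/5: [329/5, 529/15, 1414/15]
→ [66, 35, 94]

(0,1) stack=L1,L2; from [0,0,0]:
L1 α=1: [246, 142, 39]
L2 α=1/2: [487/2, 255/2, 109/2]
→ [244, 128, 54]

at x=2,y=0 over L1,L3,L4:
+L1 (α=1/8) → [105/8, 225/8, 107/8]
+L3 (α=1/2) → [1433/16, 529/16, 731/16]
+L4 (α=3/5) → [3857/40, 1061/8, 3347/40]
→ [96, 133, 84]

(0,0) stack=L1,L3,L4,L5; from [0,0,0]:
+L1 (α=1/6) → [1, 15/2, 44/3]
+L3 (α=1) → [71, 23, 106]
+L4 (α=7/8) → [225/8, 23/8, 165/4]
+L5 (α=1/2) → [1977/16, 943/16, 705/8]
→ [124, 59, 88]

at x=2,y=2 over L1,L3,L4,L5:
L1 α=1/2: [82, 80, 70]
L3 α=0: [82, 80, 70]
L4 α=1/2: [168, 269/2, 245/2]
L5 α=3/8: [1371/8, 2323/16, 2269/16]
= [171, 145, 142]

(2,2) stack=L1,L3,L4,L5,L6; from [0,0,0]:
L1 α=1/2: [82, 80, 70]
L3 α=0: [82, 80, 70]
L4 α=1/2: [168, 269/2, 245/2]
L5 α=3/8: [1371/8, 2323/16, 2269/16]
L6 α=1/3: [2383/12, 1009/8, 2365/24]
→ [199, 126, 99]

query (3,0) [L1,L3,L4,L5,L6] — begin 0,0,0
+L1 (α=2/7) → [152/7, 16/7, 114/7]
+L3 (α=2/3) → [2560/21, 254/21, 1850/21]
+L4 (α=3/8) → [2734/21, 9397/168, 3415/42]
+L5 (α=1/4) → [841/7, 17405/224, 4409/56]
+L6 (α=4/5) → [6329/35, 107901/1120, 23673/280]
→ [181, 96, 85]

query (1,2) [L1,L3,L4,L5,L6] — begin 0,0,0
+L1 (α=1/2) → [117/2, 41, 86]
+L3 (α=0) → [117/2, 41, 86]
+L4 (α=3/5) → [114, 604/5, 496/5]
+L5 (α=2/5) → [166, 1942/25, 2518/25]
+L6 (α=1/2) → [155, 4567/50, 5793/50]
→ [155, 91, 116]

at x=1,y=0 over L1,L3,L4,L5:
+L1 (α=1/3) → [68, 7/3, 166/3]
+L3 (α=3/4) → [79/2, 2293/12, 136/3]
+L4 (α=3/8) → [1667/16, 14237/96, 1087/12]
+L5 (α=1/2) → [3827/32, 16061/192, 3079/24]
→ [120, 84, 128]

query (3,2) [L1,L3,L4,L5,L7] — begin 0,0,0
after L1 α=1/5: [62/5, 2/5, 103/5]
after L3 α=3/7: [3068/35, 3233/35, 3952/35]
after L4 α=4/5: [33448/175, 8413/175, 12772/175]
after L5 α=0: [33448/175, 8413/175, 12772/175]
after L7 α=1/2: [63023/350, 23544/175, 21436/175]
→ [180, 135, 122]


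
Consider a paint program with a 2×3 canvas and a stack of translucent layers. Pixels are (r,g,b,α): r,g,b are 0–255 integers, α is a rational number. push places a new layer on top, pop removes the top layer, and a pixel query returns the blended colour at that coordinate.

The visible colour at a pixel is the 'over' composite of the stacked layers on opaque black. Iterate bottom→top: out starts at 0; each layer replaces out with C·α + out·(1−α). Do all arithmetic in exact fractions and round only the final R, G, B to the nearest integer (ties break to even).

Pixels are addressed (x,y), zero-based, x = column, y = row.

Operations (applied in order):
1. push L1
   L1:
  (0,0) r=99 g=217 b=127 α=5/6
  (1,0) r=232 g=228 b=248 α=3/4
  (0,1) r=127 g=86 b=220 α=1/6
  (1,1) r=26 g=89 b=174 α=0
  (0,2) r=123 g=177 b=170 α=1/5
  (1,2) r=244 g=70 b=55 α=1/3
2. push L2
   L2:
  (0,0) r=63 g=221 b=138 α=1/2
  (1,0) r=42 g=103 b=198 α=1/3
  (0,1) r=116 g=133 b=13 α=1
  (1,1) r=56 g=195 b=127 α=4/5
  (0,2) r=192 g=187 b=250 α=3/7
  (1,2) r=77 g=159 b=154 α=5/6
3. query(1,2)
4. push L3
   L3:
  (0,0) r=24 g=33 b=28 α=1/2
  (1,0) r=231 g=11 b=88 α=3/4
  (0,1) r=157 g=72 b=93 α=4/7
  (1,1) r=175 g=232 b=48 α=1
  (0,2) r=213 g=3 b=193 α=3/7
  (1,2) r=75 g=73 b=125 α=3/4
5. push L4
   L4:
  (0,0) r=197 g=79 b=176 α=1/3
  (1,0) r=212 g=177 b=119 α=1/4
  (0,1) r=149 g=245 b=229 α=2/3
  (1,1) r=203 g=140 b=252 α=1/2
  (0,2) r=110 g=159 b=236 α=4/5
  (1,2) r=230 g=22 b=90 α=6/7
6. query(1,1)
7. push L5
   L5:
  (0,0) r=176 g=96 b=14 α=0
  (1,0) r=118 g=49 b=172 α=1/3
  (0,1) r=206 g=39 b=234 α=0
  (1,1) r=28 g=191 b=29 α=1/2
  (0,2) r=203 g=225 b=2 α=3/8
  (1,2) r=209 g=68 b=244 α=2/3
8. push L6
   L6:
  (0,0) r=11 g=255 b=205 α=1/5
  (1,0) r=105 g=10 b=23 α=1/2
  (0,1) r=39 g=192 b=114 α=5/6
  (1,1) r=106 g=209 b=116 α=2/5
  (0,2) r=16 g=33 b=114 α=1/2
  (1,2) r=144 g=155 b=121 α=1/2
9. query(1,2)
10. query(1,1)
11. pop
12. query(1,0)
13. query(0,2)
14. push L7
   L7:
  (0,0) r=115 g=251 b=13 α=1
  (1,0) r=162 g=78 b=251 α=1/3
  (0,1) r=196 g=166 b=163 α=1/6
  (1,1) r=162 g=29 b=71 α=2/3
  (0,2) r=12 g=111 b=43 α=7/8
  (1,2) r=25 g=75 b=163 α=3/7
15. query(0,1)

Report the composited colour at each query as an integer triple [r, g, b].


query (1,2) [L1,L2] — begin 0,0,0
+L1 (α=1/3) → [244/3, 70/3, 55/3]
+L2 (α=5/6) → [1399/18, 2455/18, 2365/18]
rounded: [78, 136, 131]

query (1,1) [L1,L2,L3,L4] — begin 0,0,0
+L1 (α=0) → [0, 0, 0]
+L2 (α=4/5) → [224/5, 156, 508/5]
+L3 (α=1) → [175, 232, 48]
+L4 (α=1/2) → [189, 186, 150]
→ [189, 186, 150]

(1,2) stack=L1,L2,L3,L4,L5,L6; from [0,0,0]:
L1 α=1/3: [244/3, 70/3, 55/3]
L2 α=5/6: [1399/18, 2455/18, 2365/18]
L3 α=3/4: [5449/72, 6397/72, 9115/72]
L4 α=6/7: [104809/504, 15901/504, 47995/504]
L5 α=2/3: [315481/1512, 84445/1512, 293947/1512]
L6 α=1/2: [533209/3024, 318805/3024, 476899/3024]
→ [176, 105, 158]

at x=1,y=1 over L1,L2,L3,L4,L5,L6:
+L1 (α=0) → [0, 0, 0]
+L2 (α=4/5) → [224/5, 156, 508/5]
+L3 (α=1) → [175, 232, 48]
+L4 (α=1/2) → [189, 186, 150]
+L5 (α=1/2) → [217/2, 377/2, 179/2]
+L6 (α=2/5) → [215/2, 1967/10, 1001/10]
= [108, 197, 100]

at x=1,y=0 over L1,L2,L3,L4,L5:
after L1 α=3/4: [174, 171, 186]
after L2 α=1/3: [130, 445/3, 190]
after L3 α=3/4: [823/4, 136/3, 227/2]
after L4 α=1/4: [3317/16, 313/4, 919/8]
after L5 α=1/3: [4261/24, 137/2, 1607/12]
= [178, 68, 134]

query (0,2) [L1,L2,L3,L4,L5] — begin 0,0,0
after L1 α=1/5: [123/5, 177/5, 34]
after L2 α=3/7: [3372/35, 3513/35, 886/7]
after L3 α=3/7: [35853/245, 14367/245, 7597/49]
after L4 α=4/5: [143653/1225, 170187/1225, 53853/245]
after L5 α=3/8: [146429/980, 167781/980, 54147/392]
→ [149, 171, 138]

(0,1) stack=L1,L2,L3,L4,L5,L7; from [0,0,0]:
+L1 (α=1/6) → [127/6, 43/3, 110/3]
+L2 (α=1) → [116, 133, 13]
+L3 (α=4/7) → [976/7, 687/7, 411/7]
+L4 (α=2/3) → [3062/21, 4117/21, 3617/21]
+L5 (α=0) → [3062/21, 4117/21, 3617/21]
+L7 (α=1/6) → [9713/63, 24071/126, 10754/63]
= [154, 191, 171]
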